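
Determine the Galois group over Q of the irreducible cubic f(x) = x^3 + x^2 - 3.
Gal(K/Q) = S_3 (symmetric group of order 6)

Compute the discriminant of x^3 + (1)*x^2 + (0)*x + (-3): Δ = -231. Since Δ is not a rational square, the Galois group is not contained in A_3; it must be the full S_3 (irreducibility of the cubic rules out anything smaller).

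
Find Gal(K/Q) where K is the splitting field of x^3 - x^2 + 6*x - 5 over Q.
Gal(K/Q) = S_3 (symmetric group of order 6)

Compute the discriminant of x^3 + (-1)*x^2 + (6)*x + (-5): Δ = -983. Since Δ is not a rational square, the Galois group is not contained in A_3; it must be the full S_3 (irreducibility of the cubic rules out anything smaller).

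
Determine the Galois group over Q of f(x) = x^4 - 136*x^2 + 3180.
Gal(K/Q) = V_4 (Klein four-group, Z/2Z × Z/2Z)

f factors as (x^2 - 30)(x^2 - 106), so the splitting field is K = Q(sqrt(30), sqrt(106)). The elements 30, 106, 3180 are all non-squares in Q, so sqrt(30) and sqrt(106) generate independent quadratic extensions. Thus [K:Q] = 4 and Gal(K/Q) is generated by the two order-2 automorphisms sqrt(30) ↦ -sqrt(30) and sqrt(106) ↦ -sqrt(106), giving V_4.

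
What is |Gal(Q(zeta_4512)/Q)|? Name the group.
|Gal(Q(zeta_4512)/Q)| = phi(4512) = 1472; group ≅ (Z/4512Z)^* ≅ Z/2Z × Z/2Z × Z/8Z × Z/46Z

The n-th cyclotomic polynomial Φ_4512(x) is the minimal polynomial of zeta_4512 over Q and has degree phi(4512) = 1472. So Q(zeta_4512) is a degree-1472 Galois extension with Galois group (Z/4512Z)^*. By CRT, (Z/4512Z)^* ≅ (Z/32Z)^* × (Z/3Z)^* × (Z/47Z)^*. Each prime-power unit group is (Z/32Z)^* ≅ Z/2Z × Z/8Z; (Z/3Z)^* ≅ Z/2Z; (Z/47Z)^* ≅ Z/46Z. Hence Gal(Q(zeta_4512)/Q) ≅ Z/2Z × Z/2Z × Z/8Z × Z/46Z.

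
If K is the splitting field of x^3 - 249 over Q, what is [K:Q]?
[K:Q] = 6

x^3 - 249 has one real root r = 249^(1/3) and two complex roots r*zeta_3, r*zeta_3^2 where zeta_3 = e^(2*pi*i/3). The splitting field is Q(r, zeta_3). [Q(r):Q] = 3 and [Q(zeta_3):Q] = 2 with gcd = 1, so [Q(r, zeta_3):Q] = 3 * 2 = 6.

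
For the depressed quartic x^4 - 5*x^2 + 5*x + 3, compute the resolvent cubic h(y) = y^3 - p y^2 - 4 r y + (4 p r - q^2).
h(y) = y^3 + 5*y^2 - 12*y - 85

Identify coefficients: p = -5, q = 5, r = 3.
Plug into h(y) = y^3 - p y^2 - 4 r y + (4 p r - q^2):
  h(y) = y^3 - (-5) y^2 - 4*(3) y + (4*(-5)*(3) - (5)^2)
       = y^3 + (5) y^2 + (-12) y + (-85).
Simplifying: h(y) = y^3 + 5*y^2 - 12*y - 85.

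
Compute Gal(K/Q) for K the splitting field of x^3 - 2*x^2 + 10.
Gal(K/Q) = S_3 (symmetric group of order 6)

Compute the discriminant of x^3 + (-2)*x^2 + (0)*x + (10): Δ = -2380. Since Δ is not a rational square, the Galois group is not contained in A_3; it must be the full S_3 (irreducibility of the cubic rules out anything smaller).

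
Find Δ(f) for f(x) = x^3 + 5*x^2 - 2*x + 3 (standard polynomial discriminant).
Δ = -2151

For x^3 + a x^2 + b x + c the discriminant is Δ = 18 a b c - 4 a^3 c + a^2 b^2 - 4 b^3 - 27 c^2.
Plug a = 5, b = -2, c = 3:
  18*(5)*(-2)*(3) - 4*(5)^3*(3) + (5)^2*(-2)^2 - 4*(-2)^3 - 27*(3)^2
  = -540 + (-1500) + 100 + (32) + (-243)
  = -2151.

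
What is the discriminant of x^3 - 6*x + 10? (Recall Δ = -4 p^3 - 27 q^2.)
Δ = -1836

For a depressed cubic x^3 + p x + q the discriminant is Δ = -4 p^3 - 27 q^2 = -4*(-6)^3 - 27*(10)^2 = 864 - 2700 = -1836.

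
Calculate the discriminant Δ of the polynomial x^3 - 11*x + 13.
Δ = 761

For a depressed cubic x^3 + p x + q the discriminant is Δ = -4 p^3 - 27 q^2 = -4*(-11)^3 - 27*(13)^2 = 5324 - 4563 = 761.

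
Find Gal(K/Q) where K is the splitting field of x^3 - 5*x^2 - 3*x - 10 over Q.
Gal(K/Q) = S_3 (symmetric group of order 6)

Compute the discriminant of x^3 + (-5)*x^2 + (-3)*x + (-10): Δ = -10067. Since Δ is not a rational square, the Galois group is not contained in A_3; it must be the full S_3 (irreducibility of the cubic rules out anything smaller).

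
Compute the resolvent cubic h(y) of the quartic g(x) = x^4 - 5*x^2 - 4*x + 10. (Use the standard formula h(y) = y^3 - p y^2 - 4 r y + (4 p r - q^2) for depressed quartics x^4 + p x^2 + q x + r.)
h(y) = y^3 + 5*y^2 - 40*y - 216

Identify coefficients: p = -5, q = -4, r = 10.
Plug into h(y) = y^3 - p y^2 - 4 r y + (4 p r - q^2):
  h(y) = y^3 - (-5) y^2 - 4*(10) y + (4*(-5)*(10) - (-4)^2)
       = y^3 + (5) y^2 + (-40) y + (-216).
Simplifying: h(y) = y^3 + 5*y^2 - 40*y - 216.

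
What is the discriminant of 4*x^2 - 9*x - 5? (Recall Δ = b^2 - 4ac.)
Δ = 161

For a quadratic a x^2 + b x + c the discriminant is Δ = b^2 - 4ac = (-9)^2 - 4*(4)*(-5) = 81 - (-80) = 161.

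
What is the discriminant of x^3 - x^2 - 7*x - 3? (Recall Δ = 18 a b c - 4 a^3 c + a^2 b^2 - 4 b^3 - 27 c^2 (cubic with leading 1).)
Δ = 788

For x^3 + a x^2 + b x + c the discriminant is Δ = 18 a b c - 4 a^3 c + a^2 b^2 - 4 b^3 - 27 c^2.
Plug a = -1, b = -7, c = -3:
  18*(-1)*(-7)*(-3) - 4*(-1)^3*(-3) + (-1)^2*(-7)^2 - 4*(-7)^3 - 27*(-3)^2
  = -378 + (-12) + 49 + (1372) + (-243)
  = 788.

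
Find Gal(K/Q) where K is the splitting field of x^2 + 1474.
Gal(K/Q) = Z/2Z (cyclic of order 2)

x^2 + 1474 is irreducible over Q since -1474 is not a rational square. The splitting field Q(sqrt(-1474)) has degree 2 over Q, and its unique nontrivial automorphism is sqrt(-1474) ↦ -sqrt(-1474). Hence Gal(Q(sqrt(-1474))/Q) = Z/2Z.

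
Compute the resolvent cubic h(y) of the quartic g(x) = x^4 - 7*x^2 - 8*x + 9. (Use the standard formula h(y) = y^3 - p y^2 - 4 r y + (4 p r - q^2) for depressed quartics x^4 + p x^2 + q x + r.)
h(y) = y^3 + 7*y^2 - 36*y - 316

Identify coefficients: p = -7, q = -8, r = 9.
Plug into h(y) = y^3 - p y^2 - 4 r y + (4 p r - q^2):
  h(y) = y^3 - (-7) y^2 - 4*(9) y + (4*(-7)*(9) - (-8)^2)
       = y^3 + (7) y^2 + (-36) y + (-316).
Simplifying: h(y) = y^3 + 7*y^2 - 36*y - 316.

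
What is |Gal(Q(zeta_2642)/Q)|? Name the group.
|Gal(Q(zeta_2642)/Q)| = phi(2642) = 1320; group ≅ (Z/2642Z)^* ≅ Z/1320Z

The n-th cyclotomic polynomial Φ_2642(x) is the minimal polynomial of zeta_2642 over Q and has degree phi(2642) = 1320. So Q(zeta_2642) is a degree-1320 Galois extension with Galois group (Z/2642Z)^*. By CRT, (Z/2642Z)^* ≅ (Z/2Z)^* × (Z/1321Z)^*. Each prime-power unit group is (Z/2Z)^* ≅ trivial group (order 1); (Z/1321Z)^* ≅ Z/1320Z. Hence Gal(Q(zeta_2642)/Q) ≅ Z/1320Z.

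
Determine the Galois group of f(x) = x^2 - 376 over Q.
Gal(K/Q) = Z/2Z (cyclic of order 2)

x^2 - 376 is irreducible over Q since 376 is not a rational square. The splitting field Q(sqrt(376)) has degree 2 over Q, and its unique nontrivial automorphism is sqrt(376) ↦ -sqrt(376). Hence Gal(Q(sqrt(376))/Q) = Z/2Z.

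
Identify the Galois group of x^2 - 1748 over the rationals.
Gal(K/Q) = Z/2Z (cyclic of order 2)

x^2 - 1748 is irreducible over Q since 1748 is not a rational square. The splitting field Q(sqrt(1748)) has degree 2 over Q, and its unique nontrivial automorphism is sqrt(1748) ↦ -sqrt(1748). Hence Gal(Q(sqrt(1748))/Q) = Z/2Z.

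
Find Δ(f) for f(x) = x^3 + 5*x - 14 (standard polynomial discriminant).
Δ = -5792

For a depressed cubic x^3 + p x + q the discriminant is Δ = -4 p^3 - 27 q^2 = -4*(5)^3 - 27*(-14)^2 = -500 - 5292 = -5792.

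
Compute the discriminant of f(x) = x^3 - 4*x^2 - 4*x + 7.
Δ = 2997

For x^3 + a x^2 + b x + c the discriminant is Δ = 18 a b c - 4 a^3 c + a^2 b^2 - 4 b^3 - 27 c^2.
Plug a = -4, b = -4, c = 7:
  18*(-4)*(-4)*(7) - 4*(-4)^3*(7) + (-4)^2*(-4)^2 - 4*(-4)^3 - 27*(7)^2
  = 2016 + (1792) + 256 + (256) + (-1323)
  = 2997.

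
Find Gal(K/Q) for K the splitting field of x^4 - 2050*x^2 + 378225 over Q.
Gal(K/Q) = Z/2Z (cyclic of order 2)

f factors as (x^2 - 1845)(x^2 - 205), so the splitting field is K = Q(sqrt(1845), sqrt(205)). The squarefree part of 1845 is 205 and the squarefree part of 205 is also 205, so sqrt(1845) and sqrt(205) are both rational multiples of sqrt(205). Hence Q(sqrt(1845)) = Q(sqrt(205)) = Q(sqrt(205)), and the splitting field collapses to a single degree-2 extension with Galois group Z/2Z.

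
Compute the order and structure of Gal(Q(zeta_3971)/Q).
|Gal(Q(zeta_3971)/Q)| = phi(3971) = 3420; group ≅ (Z/3971Z)^* ≅ Z/10Z × Z/342Z

The n-th cyclotomic polynomial Φ_3971(x) is the minimal polynomial of zeta_3971 over Q and has degree phi(3971) = 3420. So Q(zeta_3971) is a degree-3420 Galois extension with Galois group (Z/3971Z)^*. By CRT, (Z/3971Z)^* ≅ (Z/11Z)^* × (Z/361Z)^*. Each prime-power unit group is (Z/11Z)^* ≅ Z/10Z; (Z/361Z)^* ≅ Z/342Z. Hence Gal(Q(zeta_3971)/Q) ≅ Z/10Z × Z/342Z.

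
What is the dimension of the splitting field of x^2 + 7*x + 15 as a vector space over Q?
[K:Q] = 2

The discriminant of x^2 + (7)*x + (15) is b^2 - 4c = 49 - (60) = -11. Since -11 is not a perfect square in Q, the polynomial is irreducible over Q. Its two roots generate a degree-2 extension, so [K:Q] = 2.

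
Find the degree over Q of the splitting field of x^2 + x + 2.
[K:Q] = 2

The discriminant of x^2 + (1)*x + (2) is b^2 - 4c = 1 - (8) = -7. Since -7 is not a perfect square in Q, the polynomial is irreducible over Q. Its two roots generate a degree-2 extension, so [K:Q] = 2.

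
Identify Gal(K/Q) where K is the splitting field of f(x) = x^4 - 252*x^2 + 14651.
Gal(K/Q) = V_4 (Klein four-group, Z/2Z × Z/2Z)

f factors as (x^2 - 161)(x^2 - 91), so the splitting field is K = Q(sqrt(161), sqrt(91)). The elements 161, 91, 14651 are all non-squares in Q, so sqrt(161) and sqrt(91) generate independent quadratic extensions. Thus [K:Q] = 4 and Gal(K/Q) is generated by the two order-2 automorphisms sqrt(161) ↦ -sqrt(161) and sqrt(91) ↦ -sqrt(91), giving V_4.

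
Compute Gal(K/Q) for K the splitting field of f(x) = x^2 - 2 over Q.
Gal(K/Q) = Z/2Z (cyclic of order 2)

x^2 - 2 is irreducible over Q since 2 is not a rational square. The splitting field Q(sqrt(2)) has degree 2 over Q, and its unique nontrivial automorphism is sqrt(2) ↦ -sqrt(2). Hence Gal(Q(sqrt(2))/Q) = Z/2Z.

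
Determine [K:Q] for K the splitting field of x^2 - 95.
[K:Q] = 2

The polynomial x^2 - 95 is irreducible over Q since 95 is not a perfect square. Its splitting field is Q(sqrt(95)), which has degree 2 over Q.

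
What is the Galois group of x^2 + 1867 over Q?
Gal(K/Q) = Z/2Z (cyclic of order 2)

x^2 + 1867 is irreducible over Q since -1867 is not a rational square. The splitting field Q(sqrt(-1867)) has degree 2 over Q, and its unique nontrivial automorphism is sqrt(-1867) ↦ -sqrt(-1867). Hence Gal(Q(sqrt(-1867))/Q) = Z/2Z.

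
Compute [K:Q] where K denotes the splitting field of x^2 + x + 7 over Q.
[K:Q] = 2

The discriminant of x^2 + (1)*x + (7) is b^2 - 4c = 1 - (28) = -27. Since -27 is not a perfect square in Q, the polynomial is irreducible over Q. Its two roots generate a degree-2 extension, so [K:Q] = 2.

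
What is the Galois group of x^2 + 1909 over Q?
Gal(K/Q) = Z/2Z (cyclic of order 2)

x^2 + 1909 is irreducible over Q since -1909 is not a rational square. The splitting field Q(sqrt(-1909)) has degree 2 over Q, and its unique nontrivial automorphism is sqrt(-1909) ↦ -sqrt(-1909). Hence Gal(Q(sqrt(-1909))/Q) = Z/2Z.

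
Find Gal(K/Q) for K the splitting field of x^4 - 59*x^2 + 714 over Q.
Gal(K/Q) = V_4 (Klein four-group, Z/2Z × Z/2Z)

f factors as (x^2 - 42)(x^2 - 17), so the splitting field is K = Q(sqrt(42), sqrt(17)). The elements 42, 17, 714 are all non-squares in Q, so sqrt(42) and sqrt(17) generate independent quadratic extensions. Thus [K:Q] = 4 and Gal(K/Q) is generated by the two order-2 automorphisms sqrt(42) ↦ -sqrt(42) and sqrt(17) ↦ -sqrt(17), giving V_4.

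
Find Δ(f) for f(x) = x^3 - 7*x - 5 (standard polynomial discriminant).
Δ = 697

For a depressed cubic x^3 + p x + q the discriminant is Δ = -4 p^3 - 27 q^2 = -4*(-7)^3 - 27*(-5)^2 = 1372 - 675 = 697.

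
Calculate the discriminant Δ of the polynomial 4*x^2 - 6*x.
Δ = 36

For a quadratic a x^2 + b x + c the discriminant is Δ = b^2 - 4ac = (-6)^2 - 4*(4)*(0) = 36 - (0) = 36.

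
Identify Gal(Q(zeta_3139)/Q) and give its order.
|Gal(Q(zeta_3139)/Q)| = phi(3139) = 3024; group ≅ (Z/3139Z)^* ≅ Z/42Z × Z/72Z

The n-th cyclotomic polynomial Φ_3139(x) is the minimal polynomial of zeta_3139 over Q and has degree phi(3139) = 3024. So Q(zeta_3139) is a degree-3024 Galois extension with Galois group (Z/3139Z)^*. By CRT, (Z/3139Z)^* ≅ (Z/43Z)^* × (Z/73Z)^*. Each prime-power unit group is (Z/43Z)^* ≅ Z/42Z; (Z/73Z)^* ≅ Z/72Z. Hence Gal(Q(zeta_3139)/Q) ≅ Z/42Z × Z/72Z.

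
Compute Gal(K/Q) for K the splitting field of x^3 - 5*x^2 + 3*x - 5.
Gal(K/Q) = S_3 (symmetric group of order 6)

Compute the discriminant of x^3 + (-5)*x^2 + (3)*x + (-5): Δ = -1708. Since Δ is not a rational square, the Galois group is not contained in A_3; it must be the full S_3 (irreducibility of the cubic rules out anything smaller).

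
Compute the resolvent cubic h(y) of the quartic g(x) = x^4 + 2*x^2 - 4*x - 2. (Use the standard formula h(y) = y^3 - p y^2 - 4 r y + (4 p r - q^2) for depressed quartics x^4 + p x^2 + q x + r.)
h(y) = y^3 - 2*y^2 + 8*y - 32

Identify coefficients: p = 2, q = -4, r = -2.
Plug into h(y) = y^3 - p y^2 - 4 r y + (4 p r - q^2):
  h(y) = y^3 - (2) y^2 - 4*(-2) y + (4*(2)*(-2) - (-4)^2)
       = y^3 + (-2) y^2 + (8) y + (-32).
Simplifying: h(y) = y^3 - 2*y^2 + 8*y - 32.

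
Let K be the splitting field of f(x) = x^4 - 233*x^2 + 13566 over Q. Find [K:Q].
[K:Q] = 4

f factors as (x^2 - 114)(x^2 - 119); the splitting field is K = Q(sqrt(114), sqrt(119)). Since 114, 119, and 13566 are all non-squares in Q, the three subfields Q(sqrt(114)), Q(sqrt(119)), Q(sqrt(13566)) are distinct degree-2 extensions, so [K:Q] = 4 (Klein four Galois group).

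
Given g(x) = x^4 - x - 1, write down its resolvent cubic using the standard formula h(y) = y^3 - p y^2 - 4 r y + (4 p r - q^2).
h(y) = y^3 + 4*y - 1

Identify coefficients: p = 0, q = -1, r = -1.
Plug into h(y) = y^3 - p y^2 - 4 r y + (4 p r - q^2):
  h(y) = y^3 - (0) y^2 - 4*(-1) y + (4*(0)*(-1) - (-1)^2)
       = y^3 + (0) y^2 + (4) y + (-1).
Simplifying: h(y) = y^3 + 4*y - 1.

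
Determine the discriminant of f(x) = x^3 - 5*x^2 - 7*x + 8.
Δ = 9909

For x^3 + a x^2 + b x + c the discriminant is Δ = 18 a b c - 4 a^3 c + a^2 b^2 - 4 b^3 - 27 c^2.
Plug a = -5, b = -7, c = 8:
  18*(-5)*(-7)*(8) - 4*(-5)^3*(8) + (-5)^2*(-7)^2 - 4*(-7)^3 - 27*(8)^2
  = 5040 + (4000) + 1225 + (1372) + (-1728)
  = 9909.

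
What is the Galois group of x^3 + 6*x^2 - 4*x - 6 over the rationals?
Gal(K/Q) = S_3 (symmetric group of order 6)

Compute the discriminant of x^3 + (6)*x^2 + (-4)*x + (-6): Δ = 7636. Since Δ is not a rational square, the Galois group is not contained in A_3; it must be the full S_3 (irreducibility of the cubic rules out anything smaller).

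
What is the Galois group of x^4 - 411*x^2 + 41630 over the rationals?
Gal(K/Q) = V_4 (Klein four-group, Z/2Z × Z/2Z)

f factors as (x^2 - 181)(x^2 - 230), so the splitting field is K = Q(sqrt(181), sqrt(230)). The elements 181, 230, 41630 are all non-squares in Q, so sqrt(181) and sqrt(230) generate independent quadratic extensions. Thus [K:Q] = 4 and Gal(K/Q) is generated by the two order-2 automorphisms sqrt(181) ↦ -sqrt(181) and sqrt(230) ↦ -sqrt(230), giving V_4.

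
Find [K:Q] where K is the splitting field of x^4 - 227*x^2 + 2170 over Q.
[K:Q] = 4

f factors as (x^2 - 217)(x^2 - 10); the splitting field is K = Q(sqrt(217), sqrt(10)). Since 217, 10, and 2170 are all non-squares in Q, the three subfields Q(sqrt(217)), Q(sqrt(10)), Q(sqrt(2170)) are distinct degree-2 extensions, so [K:Q] = 4 (Klein four Galois group).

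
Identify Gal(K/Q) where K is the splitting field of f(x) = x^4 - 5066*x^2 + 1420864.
Gal(K/Q) = Z/2Z (cyclic of order 2)

f factors as (x^2 - 298)(x^2 - 4768), so the splitting field is K = Q(sqrt(298), sqrt(4768)). The squarefree part of 298 is 298 and the squarefree part of 4768 is also 298, so sqrt(298) and sqrt(4768) are both rational multiples of sqrt(298). Hence Q(sqrt(298)) = Q(sqrt(4768)) = Q(sqrt(298)), and the splitting field collapses to a single degree-2 extension with Galois group Z/2Z.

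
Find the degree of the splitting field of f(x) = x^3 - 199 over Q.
[K:Q] = 6

x^3 - 199 has one real root r = 199^(1/3) and two complex roots r*zeta_3, r*zeta_3^2 where zeta_3 = e^(2*pi*i/3). The splitting field is Q(r, zeta_3). [Q(r):Q] = 3 and [Q(zeta_3):Q] = 2 with gcd = 1, so [Q(r, zeta_3):Q] = 3 * 2 = 6.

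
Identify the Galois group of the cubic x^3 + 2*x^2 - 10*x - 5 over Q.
Gal(K/Q) = S_3 (symmetric group of order 6)

Compute the discriminant of x^3 + (2)*x^2 + (-10)*x + (-5): Δ = 5685. Since Δ is not a rational square, the Galois group is not contained in A_3; it must be the full S_3 (irreducibility of the cubic rules out anything smaller).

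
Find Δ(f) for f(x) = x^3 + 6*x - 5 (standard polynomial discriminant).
Δ = -1539

For a depressed cubic x^3 + p x + q the discriminant is Δ = -4 p^3 - 27 q^2 = -4*(6)^3 - 27*(-5)^2 = -864 - 675 = -1539.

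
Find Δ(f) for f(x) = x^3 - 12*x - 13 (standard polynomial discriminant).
Δ = 2349

For a depressed cubic x^3 + p x + q the discriminant is Δ = -4 p^3 - 27 q^2 = -4*(-12)^3 - 27*(-13)^2 = 6912 - 4563 = 2349.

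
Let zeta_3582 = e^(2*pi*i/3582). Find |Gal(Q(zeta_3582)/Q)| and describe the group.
|Gal(Q(zeta_3582)/Q)| = phi(3582) = 1188; group ≅ (Z/3582Z)^* ≅ Z/6Z × Z/198Z

The n-th cyclotomic polynomial Φ_3582(x) is the minimal polynomial of zeta_3582 over Q and has degree phi(3582) = 1188. So Q(zeta_3582) is a degree-1188 Galois extension with Galois group (Z/3582Z)^*. By CRT, (Z/3582Z)^* ≅ (Z/2Z)^* × (Z/9Z)^* × (Z/199Z)^*. Each prime-power unit group is (Z/2Z)^* ≅ trivial group (order 1); (Z/9Z)^* ≅ Z/6Z; (Z/199Z)^* ≅ Z/198Z. Hence Gal(Q(zeta_3582)/Q) ≅ Z/6Z × Z/198Z.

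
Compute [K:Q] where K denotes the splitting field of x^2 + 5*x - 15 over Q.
[K:Q] = 2

The discriminant of x^2 + (5)*x + (-15) is b^2 - 4c = 25 - (-60) = 85. Since 85 is not a perfect square in Q, the polynomial is irreducible over Q. Its two roots generate a degree-2 extension, so [K:Q] = 2.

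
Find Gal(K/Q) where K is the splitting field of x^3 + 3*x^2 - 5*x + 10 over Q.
Gal(K/Q) = S_3 (symmetric group of order 6)

Compute the discriminant of x^3 + (3)*x^2 + (-5)*x + (10): Δ = -5755. Since Δ is not a rational square, the Galois group is not contained in A_3; it must be the full S_3 (irreducibility of the cubic rules out anything smaller).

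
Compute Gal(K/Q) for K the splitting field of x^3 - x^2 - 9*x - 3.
Gal(K/Q) = S_3 (symmetric group of order 6)

Compute the discriminant of x^3 + (-1)*x^2 + (-9)*x + (-3): Δ = 2256. Since Δ is not a rational square, the Galois group is not contained in A_3; it must be the full S_3 (irreducibility of the cubic rules out anything smaller).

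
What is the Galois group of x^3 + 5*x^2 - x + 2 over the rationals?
Gal(K/Q) = S_3 (symmetric group of order 6)

Compute the discriminant of x^3 + (5)*x^2 + (-1)*x + (2): Δ = -1259. Since Δ is not a rational square, the Galois group is not contained in A_3; it must be the full S_3 (irreducibility of the cubic rules out anything smaller).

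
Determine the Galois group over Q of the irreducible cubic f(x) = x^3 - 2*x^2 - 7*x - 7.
Gal(K/Q) = S_3 (symmetric group of order 6)

Compute the discriminant of x^3 + (-2)*x^2 + (-7)*x + (-7): Δ = -1743. Since Δ is not a rational square, the Galois group is not contained in A_3; it must be the full S_3 (irreducibility of the cubic rules out anything smaller).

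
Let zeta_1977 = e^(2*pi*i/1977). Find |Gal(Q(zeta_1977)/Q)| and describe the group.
|Gal(Q(zeta_1977)/Q)| = phi(1977) = 1316; group ≅ (Z/1977Z)^* ≅ Z/2Z × Z/658Z

The n-th cyclotomic polynomial Φ_1977(x) is the minimal polynomial of zeta_1977 over Q and has degree phi(1977) = 1316. So Q(zeta_1977) is a degree-1316 Galois extension with Galois group (Z/1977Z)^*. By CRT, (Z/1977Z)^* ≅ (Z/3Z)^* × (Z/659Z)^*. Each prime-power unit group is (Z/3Z)^* ≅ Z/2Z; (Z/659Z)^* ≅ Z/658Z. Hence Gal(Q(zeta_1977)/Q) ≅ Z/2Z × Z/658Z.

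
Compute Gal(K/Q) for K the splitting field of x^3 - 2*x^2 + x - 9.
Gal(K/Q) = S_3 (symmetric group of order 6)

Compute the discriminant of x^3 + (-2)*x^2 + (1)*x + (-9): Δ = -2151. Since Δ is not a rational square, the Galois group is not contained in A_3; it must be the full S_3 (irreducibility of the cubic rules out anything smaller).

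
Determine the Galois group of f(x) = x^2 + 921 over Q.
Gal(K/Q) = Z/2Z (cyclic of order 2)

x^2 + 921 is irreducible over Q since -921 is not a rational square. The splitting field Q(sqrt(-921)) has degree 2 over Q, and its unique nontrivial automorphism is sqrt(-921) ↦ -sqrt(-921). Hence Gal(Q(sqrt(-921))/Q) = Z/2Z.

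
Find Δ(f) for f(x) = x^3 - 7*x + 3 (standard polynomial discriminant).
Δ = 1129

For x^3 + a x^2 + b x + c the discriminant is Δ = 18 a b c - 4 a^3 c + a^2 b^2 - 4 b^3 - 27 c^2.
Plug a = 0, b = -7, c = 3:
  18*(0)*(-7)*(3) - 4*(0)^3*(3) + (0)^2*(-7)^2 - 4*(-7)^3 - 27*(3)^2
  = 0 + (0) + 0 + (1372) + (-243)
  = 1129.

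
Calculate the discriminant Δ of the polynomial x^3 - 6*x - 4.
Δ = 432

For a depressed cubic x^3 + p x + q the discriminant is Δ = -4 p^3 - 27 q^2 = -4*(-6)^3 - 27*(-4)^2 = 864 - 432 = 432.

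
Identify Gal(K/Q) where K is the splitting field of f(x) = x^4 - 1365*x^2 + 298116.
Gal(K/Q) = Z/2Z (cyclic of order 2)

f factors as (x^2 - 273)(x^2 - 1092), so the splitting field is K = Q(sqrt(273), sqrt(1092)). The squarefree part of 273 is 273 and the squarefree part of 1092 is also 273, so sqrt(273) and sqrt(1092) are both rational multiples of sqrt(273). Hence Q(sqrt(273)) = Q(sqrt(1092)) = Q(sqrt(273)), and the splitting field collapses to a single degree-2 extension with Galois group Z/2Z.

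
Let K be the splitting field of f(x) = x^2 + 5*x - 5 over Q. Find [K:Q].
[K:Q] = 2

The discriminant of x^2 + (5)*x + (-5) is b^2 - 4c = 25 - (-20) = 45. Since 45 is not a perfect square in Q, the polynomial is irreducible over Q. Its two roots generate a degree-2 extension, so [K:Q] = 2.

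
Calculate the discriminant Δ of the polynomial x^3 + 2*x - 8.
Δ = -1760

For a depressed cubic x^3 + p x + q the discriminant is Δ = -4 p^3 - 27 q^2 = -4*(2)^3 - 27*(-8)^2 = -32 - 1728 = -1760.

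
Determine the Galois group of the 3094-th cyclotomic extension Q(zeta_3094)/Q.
|Gal(Q(zeta_3094)/Q)| = phi(3094) = 1152; group ≅ (Z/3094Z)^* ≅ Z/6Z × Z/12Z × Z/16Z

The n-th cyclotomic polynomial Φ_3094(x) is the minimal polynomial of zeta_3094 over Q and has degree phi(3094) = 1152. So Q(zeta_3094) is a degree-1152 Galois extension with Galois group (Z/3094Z)^*. By CRT, (Z/3094Z)^* ≅ (Z/2Z)^* × (Z/7Z)^* × (Z/13Z)^* × (Z/17Z)^*. Each prime-power unit group is (Z/2Z)^* ≅ trivial group (order 1); (Z/7Z)^* ≅ Z/6Z; (Z/13Z)^* ≅ Z/12Z; (Z/17Z)^* ≅ Z/16Z. Hence Gal(Q(zeta_3094)/Q) ≅ Z/6Z × Z/12Z × Z/16Z.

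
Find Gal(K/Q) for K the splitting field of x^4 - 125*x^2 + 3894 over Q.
Gal(K/Q) = V_4 (Klein four-group, Z/2Z × Z/2Z)

f factors as (x^2 - 59)(x^2 - 66), so the splitting field is K = Q(sqrt(59), sqrt(66)). The elements 59, 66, 3894 are all non-squares in Q, so sqrt(59) and sqrt(66) generate independent quadratic extensions. Thus [K:Q] = 4 and Gal(K/Q) is generated by the two order-2 automorphisms sqrt(59) ↦ -sqrt(59) and sqrt(66) ↦ -sqrt(66), giving V_4.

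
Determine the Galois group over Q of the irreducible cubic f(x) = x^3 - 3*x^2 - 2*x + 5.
Gal(K/Q) = S_3 (symmetric group of order 6)

Compute the discriminant of x^3 + (-3)*x^2 + (-2)*x + (5): Δ = 473. Since Δ is not a rational square, the Galois group is not contained in A_3; it must be the full S_3 (irreducibility of the cubic rules out anything smaller).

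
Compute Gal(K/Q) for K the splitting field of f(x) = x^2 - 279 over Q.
Gal(K/Q) = Z/2Z (cyclic of order 2)

x^2 - 279 is irreducible over Q since 279 is not a rational square. The splitting field Q(sqrt(279)) has degree 2 over Q, and its unique nontrivial automorphism is sqrt(279) ↦ -sqrt(279). Hence Gal(Q(sqrt(279))/Q) = Z/2Z.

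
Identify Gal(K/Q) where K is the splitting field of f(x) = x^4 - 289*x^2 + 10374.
Gal(K/Q) = V_4 (Klein four-group, Z/2Z × Z/2Z)

f factors as (x^2 - 247)(x^2 - 42), so the splitting field is K = Q(sqrt(247), sqrt(42)). The elements 247, 42, 10374 are all non-squares in Q, so sqrt(247) and sqrt(42) generate independent quadratic extensions. Thus [K:Q] = 4 and Gal(K/Q) is generated by the two order-2 automorphisms sqrt(247) ↦ -sqrt(247) and sqrt(42) ↦ -sqrt(42), giving V_4.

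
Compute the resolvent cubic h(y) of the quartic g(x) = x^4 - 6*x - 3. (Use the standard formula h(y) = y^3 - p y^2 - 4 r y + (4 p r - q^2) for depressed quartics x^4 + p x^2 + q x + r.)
h(y) = y^3 + 12*y - 36

Identify coefficients: p = 0, q = -6, r = -3.
Plug into h(y) = y^3 - p y^2 - 4 r y + (4 p r - q^2):
  h(y) = y^3 - (0) y^2 - 4*(-3) y + (4*(0)*(-3) - (-6)^2)
       = y^3 + (0) y^2 + (12) y + (-36).
Simplifying: h(y) = y^3 + 12*y - 36.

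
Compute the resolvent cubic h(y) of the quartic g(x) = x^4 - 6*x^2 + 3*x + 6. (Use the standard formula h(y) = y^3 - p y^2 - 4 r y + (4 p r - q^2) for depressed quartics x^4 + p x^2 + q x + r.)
h(y) = y^3 + 6*y^2 - 24*y - 153

Identify coefficients: p = -6, q = 3, r = 6.
Plug into h(y) = y^3 - p y^2 - 4 r y + (4 p r - q^2):
  h(y) = y^3 - (-6) y^2 - 4*(6) y + (4*(-6)*(6) - (3)^2)
       = y^3 + (6) y^2 + (-24) y + (-153).
Simplifying: h(y) = y^3 + 6*y^2 - 24*y - 153.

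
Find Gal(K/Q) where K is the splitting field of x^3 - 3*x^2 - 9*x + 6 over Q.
Gal(K/Q) = S_3 (symmetric group of order 6)

Compute the discriminant of x^3 + (-3)*x^2 + (-9)*x + (6): Δ = 6237. Since Δ is not a rational square, the Galois group is not contained in A_3; it must be the full S_3 (irreducibility of the cubic rules out anything smaller).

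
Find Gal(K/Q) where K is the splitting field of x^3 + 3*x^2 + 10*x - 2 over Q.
Gal(K/Q) = S_3 (symmetric group of order 6)

Compute the discriminant of x^3 + (3)*x^2 + (10)*x + (-2): Δ = -4072. Since Δ is not a rational square, the Galois group is not contained in A_3; it must be the full S_3 (irreducibility of the cubic rules out anything smaller).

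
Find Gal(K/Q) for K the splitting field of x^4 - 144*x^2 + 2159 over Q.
Gal(K/Q) = V_4 (Klein four-group, Z/2Z × Z/2Z)

f factors as (x^2 - 17)(x^2 - 127), so the splitting field is K = Q(sqrt(17), sqrt(127)). The elements 17, 127, 2159 are all non-squares in Q, so sqrt(17) and sqrt(127) generate independent quadratic extensions. Thus [K:Q] = 4 and Gal(K/Q) is generated by the two order-2 automorphisms sqrt(17) ↦ -sqrt(17) and sqrt(127) ↦ -sqrt(127), giving V_4.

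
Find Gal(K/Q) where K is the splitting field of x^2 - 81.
Gal(K/Q) = trivial group (order 1)

x^2 - 81 factors as (x - 9)(x + 9) over Q, so its splitting field is Q itself and the Galois group is trivial.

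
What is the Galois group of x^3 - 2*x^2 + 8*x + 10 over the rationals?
Gal(K/Q) = S_3 (symmetric group of order 6)

Compute the discriminant of x^3 + (-2)*x^2 + (8)*x + (10): Δ = -7052. Since Δ is not a rational square, the Galois group is not contained in A_3; it must be the full S_3 (irreducibility of the cubic rules out anything smaller).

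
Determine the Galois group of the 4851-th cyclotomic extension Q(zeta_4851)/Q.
|Gal(Q(zeta_4851)/Q)| = phi(4851) = 2520; group ≅ (Z/4851Z)^* ≅ Z/6Z × Z/10Z × Z/42Z

The n-th cyclotomic polynomial Φ_4851(x) is the minimal polynomial of zeta_4851 over Q and has degree phi(4851) = 2520. So Q(zeta_4851) is a degree-2520 Galois extension with Galois group (Z/4851Z)^*. By CRT, (Z/4851Z)^* ≅ (Z/9Z)^* × (Z/49Z)^* × (Z/11Z)^*. Each prime-power unit group is (Z/9Z)^* ≅ Z/6Z; (Z/49Z)^* ≅ Z/42Z; (Z/11Z)^* ≅ Z/10Z. Hence Gal(Q(zeta_4851)/Q) ≅ Z/6Z × Z/10Z × Z/42Z.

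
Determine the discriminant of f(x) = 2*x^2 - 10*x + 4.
Δ = 68

For a quadratic a x^2 + b x + c the discriminant is Δ = b^2 - 4ac = (-10)^2 - 4*(2)*(4) = 100 - (32) = 68.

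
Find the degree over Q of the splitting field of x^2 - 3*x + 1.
[K:Q] = 2

The discriminant of x^2 + (-3)*x + (1) is b^2 - 4c = 9 - (4) = 5. Since 5 is not a perfect square in Q, the polynomial is irreducible over Q. Its two roots generate a degree-2 extension, so [K:Q] = 2.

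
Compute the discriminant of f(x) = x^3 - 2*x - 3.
Δ = -211

For a depressed cubic x^3 + p x + q the discriminant is Δ = -4 p^3 - 27 q^2 = -4*(-2)^3 - 27*(-3)^2 = 32 - 243 = -211.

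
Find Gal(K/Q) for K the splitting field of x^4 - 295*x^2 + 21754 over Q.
Gal(K/Q) = V_4 (Klein four-group, Z/2Z × Z/2Z)

f factors as (x^2 - 149)(x^2 - 146), so the splitting field is K = Q(sqrt(149), sqrt(146)). The elements 149, 146, 21754 are all non-squares in Q, so sqrt(149) and sqrt(146) generate independent quadratic extensions. Thus [K:Q] = 4 and Gal(K/Q) is generated by the two order-2 automorphisms sqrt(149) ↦ -sqrt(149) and sqrt(146) ↦ -sqrt(146), giving V_4.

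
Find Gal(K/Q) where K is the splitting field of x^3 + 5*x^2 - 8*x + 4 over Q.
Gal(K/Q) = S_3 (symmetric group of order 6)

Compute the discriminant of x^3 + (5)*x^2 + (-8)*x + (4): Δ = -1664. Since Δ is not a rational square, the Galois group is not contained in A_3; it must be the full S_3 (irreducibility of the cubic rules out anything smaller).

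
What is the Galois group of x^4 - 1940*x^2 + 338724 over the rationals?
Gal(K/Q) = Z/2Z (cyclic of order 2)

f factors as (x^2 - 194)(x^2 - 1746), so the splitting field is K = Q(sqrt(194), sqrt(1746)). The squarefree part of 194 is 194 and the squarefree part of 1746 is also 194, so sqrt(194) and sqrt(1746) are both rational multiples of sqrt(194). Hence Q(sqrt(194)) = Q(sqrt(1746)) = Q(sqrt(194)), and the splitting field collapses to a single degree-2 extension with Galois group Z/2Z.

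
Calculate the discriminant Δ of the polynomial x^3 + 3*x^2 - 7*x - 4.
Δ = 3325

For x^3 + a x^2 + b x + c the discriminant is Δ = 18 a b c - 4 a^3 c + a^2 b^2 - 4 b^3 - 27 c^2.
Plug a = 3, b = -7, c = -4:
  18*(3)*(-7)*(-4) - 4*(3)^3*(-4) + (3)^2*(-7)^2 - 4*(-7)^3 - 27*(-4)^2
  = 1512 + (432) + 441 + (1372) + (-432)
  = 3325.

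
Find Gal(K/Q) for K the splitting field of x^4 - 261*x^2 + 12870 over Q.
Gal(K/Q) = V_4 (Klein four-group, Z/2Z × Z/2Z)

f factors as (x^2 - 66)(x^2 - 195), so the splitting field is K = Q(sqrt(66), sqrt(195)). The elements 66, 195, 12870 are all non-squares in Q, so sqrt(66) and sqrt(195) generate independent quadratic extensions. Thus [K:Q] = 4 and Gal(K/Q) is generated by the two order-2 automorphisms sqrt(66) ↦ -sqrt(66) and sqrt(195) ↦ -sqrt(195), giving V_4.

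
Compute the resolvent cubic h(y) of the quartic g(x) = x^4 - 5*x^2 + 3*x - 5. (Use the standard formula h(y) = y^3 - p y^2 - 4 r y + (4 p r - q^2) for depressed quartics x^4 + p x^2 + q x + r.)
h(y) = y^3 + 5*y^2 + 20*y + 91

Identify coefficients: p = -5, q = 3, r = -5.
Plug into h(y) = y^3 - p y^2 - 4 r y + (4 p r - q^2):
  h(y) = y^3 - (-5) y^2 - 4*(-5) y + (4*(-5)*(-5) - (3)^2)
       = y^3 + (5) y^2 + (20) y + (91).
Simplifying: h(y) = y^3 + 5*y^2 + 20*y + 91.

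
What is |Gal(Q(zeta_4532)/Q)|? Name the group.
|Gal(Q(zeta_4532)/Q)| = phi(4532) = 2040; group ≅ (Z/4532Z)^* ≅ Z/2Z × Z/10Z × Z/102Z

The n-th cyclotomic polynomial Φ_4532(x) is the minimal polynomial of zeta_4532 over Q and has degree phi(4532) = 2040. So Q(zeta_4532) is a degree-2040 Galois extension with Galois group (Z/4532Z)^*. By CRT, (Z/4532Z)^* ≅ (Z/4Z)^* × (Z/11Z)^* × (Z/103Z)^*. Each prime-power unit group is (Z/4Z)^* ≅ Z/2Z; (Z/11Z)^* ≅ Z/10Z; (Z/103Z)^* ≅ Z/102Z. Hence Gal(Q(zeta_4532)/Q) ≅ Z/2Z × Z/10Z × Z/102Z.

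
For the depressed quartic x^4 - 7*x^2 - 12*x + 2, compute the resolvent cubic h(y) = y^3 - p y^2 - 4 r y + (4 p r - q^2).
h(y) = y^3 + 7*y^2 - 8*y - 200

Identify coefficients: p = -7, q = -12, r = 2.
Plug into h(y) = y^3 - p y^2 - 4 r y + (4 p r - q^2):
  h(y) = y^3 - (-7) y^2 - 4*(2) y + (4*(-7)*(2) - (-12)^2)
       = y^3 + (7) y^2 + (-8) y + (-200).
Simplifying: h(y) = y^3 + 7*y^2 - 8*y - 200.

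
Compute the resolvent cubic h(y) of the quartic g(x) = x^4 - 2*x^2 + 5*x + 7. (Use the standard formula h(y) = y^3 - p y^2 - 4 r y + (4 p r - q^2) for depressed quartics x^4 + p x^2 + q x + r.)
h(y) = y^3 + 2*y^2 - 28*y - 81

Identify coefficients: p = -2, q = 5, r = 7.
Plug into h(y) = y^3 - p y^2 - 4 r y + (4 p r - q^2):
  h(y) = y^3 - (-2) y^2 - 4*(7) y + (4*(-2)*(7) - (5)^2)
       = y^3 + (2) y^2 + (-28) y + (-81).
Simplifying: h(y) = y^3 + 2*y^2 - 28*y - 81.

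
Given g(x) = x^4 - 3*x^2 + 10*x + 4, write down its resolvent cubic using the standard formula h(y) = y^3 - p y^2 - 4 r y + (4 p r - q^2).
h(y) = y^3 + 3*y^2 - 16*y - 148

Identify coefficients: p = -3, q = 10, r = 4.
Plug into h(y) = y^3 - p y^2 - 4 r y + (4 p r - q^2):
  h(y) = y^3 - (-3) y^2 - 4*(4) y + (4*(-3)*(4) - (10)^2)
       = y^3 + (3) y^2 + (-16) y + (-148).
Simplifying: h(y) = y^3 + 3*y^2 - 16*y - 148.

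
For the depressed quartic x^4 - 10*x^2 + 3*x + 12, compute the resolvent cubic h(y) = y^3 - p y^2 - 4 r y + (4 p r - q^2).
h(y) = y^3 + 10*y^2 - 48*y - 489

Identify coefficients: p = -10, q = 3, r = 12.
Plug into h(y) = y^3 - p y^2 - 4 r y + (4 p r - q^2):
  h(y) = y^3 - (-10) y^2 - 4*(12) y + (4*(-10)*(12) - (3)^2)
       = y^3 + (10) y^2 + (-48) y + (-489).
Simplifying: h(y) = y^3 + 10*y^2 - 48*y - 489.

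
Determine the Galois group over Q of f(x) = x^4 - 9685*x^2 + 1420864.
Gal(K/Q) = Z/2Z (cyclic of order 2)

f factors as (x^2 - 9536)(x^2 - 149), so the splitting field is K = Q(sqrt(9536), sqrt(149)). The squarefree part of 9536 is 149 and the squarefree part of 149 is also 149, so sqrt(9536) and sqrt(149) are both rational multiples of sqrt(149). Hence Q(sqrt(9536)) = Q(sqrt(149)) = Q(sqrt(149)), and the splitting field collapses to a single degree-2 extension with Galois group Z/2Z.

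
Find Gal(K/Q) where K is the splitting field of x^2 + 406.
Gal(K/Q) = Z/2Z (cyclic of order 2)

x^2 + 406 is irreducible over Q since -406 is not a rational square. The splitting field Q(sqrt(-406)) has degree 2 over Q, and its unique nontrivial automorphism is sqrt(-406) ↦ -sqrt(-406). Hence Gal(Q(sqrt(-406))/Q) = Z/2Z.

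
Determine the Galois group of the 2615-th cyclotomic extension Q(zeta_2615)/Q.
|Gal(Q(zeta_2615)/Q)| = phi(2615) = 2088; group ≅ (Z/2615Z)^* ≅ Z/4Z × Z/522Z

The n-th cyclotomic polynomial Φ_2615(x) is the minimal polynomial of zeta_2615 over Q and has degree phi(2615) = 2088. So Q(zeta_2615) is a degree-2088 Galois extension with Galois group (Z/2615Z)^*. By CRT, (Z/2615Z)^* ≅ (Z/5Z)^* × (Z/523Z)^*. Each prime-power unit group is (Z/5Z)^* ≅ Z/4Z; (Z/523Z)^* ≅ Z/522Z. Hence Gal(Q(zeta_2615)/Q) ≅ Z/4Z × Z/522Z.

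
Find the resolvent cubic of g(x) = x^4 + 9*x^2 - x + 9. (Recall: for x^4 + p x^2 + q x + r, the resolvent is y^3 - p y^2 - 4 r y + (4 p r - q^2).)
h(y) = y^3 - 9*y^2 - 36*y + 323

Identify coefficients: p = 9, q = -1, r = 9.
Plug into h(y) = y^3 - p y^2 - 4 r y + (4 p r - q^2):
  h(y) = y^3 - (9) y^2 - 4*(9) y + (4*(9)*(9) - (-1)^2)
       = y^3 + (-9) y^2 + (-36) y + (323).
Simplifying: h(y) = y^3 - 9*y^2 - 36*y + 323.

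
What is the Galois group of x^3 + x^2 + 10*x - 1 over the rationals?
Gal(K/Q) = S_3 (symmetric group of order 6)

Compute the discriminant of x^3 + (1)*x^2 + (10)*x + (-1): Δ = -4103. Since Δ is not a rational square, the Galois group is not contained in A_3; it must be the full S_3 (irreducibility of the cubic rules out anything smaller).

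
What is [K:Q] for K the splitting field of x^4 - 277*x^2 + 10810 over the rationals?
[K:Q] = 4

f factors as (x^2 - 47)(x^2 - 230); the splitting field is K = Q(sqrt(47), sqrt(230)). Since 47, 230, and 10810 are all non-squares in Q, the three subfields Q(sqrt(47)), Q(sqrt(230)), Q(sqrt(10810)) are distinct degree-2 extensions, so [K:Q] = 4 (Klein four Galois group).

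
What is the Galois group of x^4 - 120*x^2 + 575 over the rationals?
Gal(K/Q) = V_4 (Klein four-group, Z/2Z × Z/2Z)

f factors as (x^2 - 5)(x^2 - 115), so the splitting field is K = Q(sqrt(5), sqrt(115)). The elements 5, 115, 575 are all non-squares in Q, so sqrt(5) and sqrt(115) generate independent quadratic extensions. Thus [K:Q] = 4 and Gal(K/Q) is generated by the two order-2 automorphisms sqrt(5) ↦ -sqrt(5) and sqrt(115) ↦ -sqrt(115), giving V_4.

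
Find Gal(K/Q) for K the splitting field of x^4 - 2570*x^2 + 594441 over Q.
Gal(K/Q) = Z/2Z (cyclic of order 2)

f factors as (x^2 - 257)(x^2 - 2313), so the splitting field is K = Q(sqrt(257), sqrt(2313)). The squarefree part of 257 is 257 and the squarefree part of 2313 is also 257, so sqrt(257) and sqrt(2313) are both rational multiples of sqrt(257). Hence Q(sqrt(257)) = Q(sqrt(2313)) = Q(sqrt(257)), and the splitting field collapses to a single degree-2 extension with Galois group Z/2Z.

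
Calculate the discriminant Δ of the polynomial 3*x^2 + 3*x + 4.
Δ = -39

For a quadratic a x^2 + b x + c the discriminant is Δ = b^2 - 4ac = (3)^2 - 4*(3)*(4) = 9 - (48) = -39.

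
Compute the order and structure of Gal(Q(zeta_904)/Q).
|Gal(Q(zeta_904)/Q)| = phi(904) = 448; group ≅ (Z/904Z)^* ≅ Z/2Z × Z/2Z × Z/112Z

The n-th cyclotomic polynomial Φ_904(x) is the minimal polynomial of zeta_904 over Q and has degree phi(904) = 448. So Q(zeta_904) is a degree-448 Galois extension with Galois group (Z/904Z)^*. By CRT, (Z/904Z)^* ≅ (Z/8Z)^* × (Z/113Z)^*. Each prime-power unit group is (Z/8Z)^* ≅ Z/2Z × Z/2Z; (Z/113Z)^* ≅ Z/112Z. Hence Gal(Q(zeta_904)/Q) ≅ Z/2Z × Z/2Z × Z/112Z.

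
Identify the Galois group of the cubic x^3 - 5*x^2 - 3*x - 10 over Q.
Gal(K/Q) = S_3 (symmetric group of order 6)

Compute the discriminant of x^3 + (-5)*x^2 + (-3)*x + (-10): Δ = -10067. Since Δ is not a rational square, the Galois group is not contained in A_3; it must be the full S_3 (irreducibility of the cubic rules out anything smaller).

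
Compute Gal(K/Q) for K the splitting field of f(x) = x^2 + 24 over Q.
Gal(K/Q) = Z/2Z (cyclic of order 2)

x^2 + 24 is irreducible over Q since -24 is not a rational square. The splitting field Q(sqrt(-24)) has degree 2 over Q, and its unique nontrivial automorphism is sqrt(-24) ↦ -sqrt(-24). Hence Gal(Q(sqrt(-24))/Q) = Z/2Z.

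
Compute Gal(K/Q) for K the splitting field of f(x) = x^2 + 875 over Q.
Gal(K/Q) = Z/2Z (cyclic of order 2)

x^2 + 875 is irreducible over Q since -875 is not a rational square. The splitting field Q(sqrt(-875)) has degree 2 over Q, and its unique nontrivial automorphism is sqrt(-875) ↦ -sqrt(-875). Hence Gal(Q(sqrt(-875))/Q) = Z/2Z.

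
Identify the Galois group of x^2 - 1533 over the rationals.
Gal(K/Q) = Z/2Z (cyclic of order 2)

x^2 - 1533 is irreducible over Q since 1533 is not a rational square. The splitting field Q(sqrt(1533)) has degree 2 over Q, and its unique nontrivial automorphism is sqrt(1533) ↦ -sqrt(1533). Hence Gal(Q(sqrt(1533))/Q) = Z/2Z.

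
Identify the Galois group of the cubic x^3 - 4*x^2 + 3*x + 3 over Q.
Gal(K/Q) = S_3 (symmetric group of order 6)

Compute the discriminant of x^3 + (-4)*x^2 + (3)*x + (3): Δ = -87. Since Δ is not a rational square, the Galois group is not contained in A_3; it must be the full S_3 (irreducibility of the cubic rules out anything smaller).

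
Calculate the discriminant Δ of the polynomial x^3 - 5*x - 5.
Δ = -175

For a depressed cubic x^3 + p x + q the discriminant is Δ = -4 p^3 - 27 q^2 = -4*(-5)^3 - 27*(-5)^2 = 500 - 675 = -175.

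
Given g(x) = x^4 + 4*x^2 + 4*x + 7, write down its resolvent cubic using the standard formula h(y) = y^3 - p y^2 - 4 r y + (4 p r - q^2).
h(y) = y^3 - 4*y^2 - 28*y + 96

Identify coefficients: p = 4, q = 4, r = 7.
Plug into h(y) = y^3 - p y^2 - 4 r y + (4 p r - q^2):
  h(y) = y^3 - (4) y^2 - 4*(7) y + (4*(4)*(7) - (4)^2)
       = y^3 + (-4) y^2 + (-28) y + (96).
Simplifying: h(y) = y^3 - 4*y^2 - 28*y + 96.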